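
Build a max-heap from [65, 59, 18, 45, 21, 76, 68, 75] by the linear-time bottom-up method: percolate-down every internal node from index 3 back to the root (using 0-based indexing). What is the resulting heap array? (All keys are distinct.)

[76, 75, 68, 59, 21, 18, 65, 45]

sift down from index 3:
  45 vs only child 75 at index 7, swap → [65, 59, 18, 75, 21, 76, 68, 45]
sift down from index 2:
  18 vs larger child 76 at index 5, swap → [65, 59, 76, 75, 21, 18, 68, 45]
sift down from index 1:
  59 vs larger child 75 at index 3, swap → [65, 75, 76, 59, 21, 18, 68, 45]
sift down from index 0:
  65 vs larger child 76 at index 2, swap → [76, 75, 65, 59, 21, 18, 68, 45]
  65 vs larger child 68 at index 6, swap → [76, 75, 68, 59, 21, 18, 65, 45]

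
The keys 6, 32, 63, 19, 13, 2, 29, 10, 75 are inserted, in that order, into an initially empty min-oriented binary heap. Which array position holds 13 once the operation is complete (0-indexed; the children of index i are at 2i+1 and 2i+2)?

Insert 6:
  append 6 at index 0 → [6] (no swap needed)
Insert 32:
  append 32 at index 1 → [6, 32] (no swap needed)
Insert 63:
  append 63 at index 2 → [6, 32, 63] (no swap needed)
Insert 19:
  append 19 at index 3 → [6, 32, 63, 19]
  19 < parent 32 at index 1, swap → [6, 19, 63, 32]
Insert 13:
  append 13 at index 4 → [6, 19, 63, 32, 13]
  13 < parent 19 at index 1, swap → [6, 13, 63, 32, 19]
Insert 2:
  append 2 at index 5 → [6, 13, 63, 32, 19, 2]
  2 < parent 63 at index 2, swap → [6, 13, 2, 32, 19, 63]
  2 < parent 6 at index 0, swap → [2, 13, 6, 32, 19, 63]
Insert 29:
  append 29 at index 6 → [2, 13, 6, 32, 19, 63, 29] (no swap needed)
Insert 10:
  append 10 at index 7 → [2, 13, 6, 32, 19, 63, 29, 10]
  10 < parent 32 at index 3, swap → [2, 13, 6, 10, 19, 63, 29, 32]
  10 < parent 13 at index 1, swap → [2, 10, 6, 13, 19, 63, 29, 32]
Insert 75:
  append 75 at index 8 → [2, 10, 6, 13, 19, 63, 29, 32, 75] (no swap needed)
resulting array: [2, 10, 6, 13, 19, 63, 29, 32, 75]

3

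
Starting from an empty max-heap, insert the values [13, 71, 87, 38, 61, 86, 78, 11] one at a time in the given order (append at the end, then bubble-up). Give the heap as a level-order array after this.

Insert 13:
  append 13 at index 0 → [13] (no swap needed)
Insert 71:
  append 71 at index 1 → [13, 71]
  71 > parent 13 at index 0, swap → [71, 13]
Insert 87:
  append 87 at index 2 → [71, 13, 87]
  87 > parent 71 at index 0, swap → [87, 13, 71]
Insert 38:
  append 38 at index 3 → [87, 13, 71, 38]
  38 > parent 13 at index 1, swap → [87, 38, 71, 13]
Insert 61:
  append 61 at index 4 → [87, 38, 71, 13, 61]
  61 > parent 38 at index 1, swap → [87, 61, 71, 13, 38]
Insert 86:
  append 86 at index 5 → [87, 61, 71, 13, 38, 86]
  86 > parent 71 at index 2, swap → [87, 61, 86, 13, 38, 71]
Insert 78:
  append 78 at index 6 → [87, 61, 86, 13, 38, 71, 78] (no swap needed)
Insert 11:
  append 11 at index 7 → [87, 61, 86, 13, 38, 71, 78, 11] (no swap needed)

[87, 61, 86, 13, 38, 71, 78, 11]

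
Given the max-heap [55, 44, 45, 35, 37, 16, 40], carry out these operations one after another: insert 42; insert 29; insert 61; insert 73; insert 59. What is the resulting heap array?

insert 42:
  append 42 at index 7 → [55, 44, 45, 35, 37, 16, 40, 42]
  42 > parent 35 at index 3, swap → [55, 44, 45, 42, 37, 16, 40, 35]
insert 29:
  append 29 at index 8 → [55, 44, 45, 42, 37, 16, 40, 35, 29] (no swap needed)
insert 61:
  append 61 at index 9 → [55, 44, 45, 42, 37, 16, 40, 35, 29, 61]
  61 > parent 37 at index 4, swap → [55, 44, 45, 42, 61, 16, 40, 35, 29, 37]
  61 > parent 44 at index 1, swap → [55, 61, 45, 42, 44, 16, 40, 35, 29, 37]
  61 > parent 55 at index 0, swap → [61, 55, 45, 42, 44, 16, 40, 35, 29, 37]
insert 73:
  append 73 at index 10 → [61, 55, 45, 42, 44, 16, 40, 35, 29, 37, 73]
  73 > parent 44 at index 4, swap → [61, 55, 45, 42, 73, 16, 40, 35, 29, 37, 44]
  73 > parent 55 at index 1, swap → [61, 73, 45, 42, 55, 16, 40, 35, 29, 37, 44]
  73 > parent 61 at index 0, swap → [73, 61, 45, 42, 55, 16, 40, 35, 29, 37, 44]
insert 59:
  append 59 at index 11 → [73, 61, 45, 42, 55, 16, 40, 35, 29, 37, 44, 59]
  59 > parent 16 at index 5, swap → [73, 61, 45, 42, 55, 59, 40, 35, 29, 37, 44, 16]
  59 > parent 45 at index 2, swap → [73, 61, 59, 42, 55, 45, 40, 35, 29, 37, 44, 16]

[73, 61, 59, 42, 55, 45, 40, 35, 29, 37, 44, 16]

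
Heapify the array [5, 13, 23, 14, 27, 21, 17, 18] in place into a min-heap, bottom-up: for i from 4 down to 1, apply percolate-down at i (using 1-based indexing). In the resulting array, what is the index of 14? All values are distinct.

sift down from index 4: already satisfies heap property
sift down from index 3:
  23 vs smaller child 17 at index 7, swap → [5, 13, 17, 14, 27, 21, 23, 18]
sift down from index 2: already satisfies heap property
sift down from index 1: already satisfies heap property
resulting array: [5, 13, 17, 14, 27, 21, 23, 18]

4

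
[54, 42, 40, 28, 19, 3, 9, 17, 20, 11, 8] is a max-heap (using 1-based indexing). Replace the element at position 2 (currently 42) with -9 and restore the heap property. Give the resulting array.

[54, 28, 40, 20, 19, 3, 9, 17, -9, 11, 8]

set index 2 from 42 to -9 → [54, -9, 40, 28, 19, 3, 9, 17, 20, 11, 8]
-9 vs larger child 28 at index 4, swap → [54, 28, 40, -9, 19, 3, 9, 17, 20, 11, 8]
-9 vs larger child 20 at index 9, swap → [54, 28, 40, 20, 19, 3, 9, 17, -9, 11, 8]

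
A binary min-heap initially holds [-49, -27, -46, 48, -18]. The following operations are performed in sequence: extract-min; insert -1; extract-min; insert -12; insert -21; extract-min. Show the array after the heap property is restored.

[-21, -12, -18, 48, -1]

extract-min → returns -49:
  remove root -49; move last element -18 to root → [-18, -27, -46, 48]
  -18 vs smaller child -46 at index 2, swap → [-46, -27, -18, 48]
insert -1:
  append -1 at index 4 → [-46, -27, -18, 48, -1] (no swap needed)
extract-min → returns -46:
  remove root -46; move last element -1 to root → [-1, -27, -18, 48]
  -1 vs smaller child -27 at index 1, swap → [-27, -1, -18, 48]
insert -12:
  append -12 at index 4 → [-27, -1, -18, 48, -12]
  -12 < parent -1 at index 1, swap → [-27, -12, -18, 48, -1]
insert -21:
  append -21 at index 5 → [-27, -12, -18, 48, -1, -21]
  -21 < parent -18 at index 2, swap → [-27, -12, -21, 48, -1, -18]
extract-min → returns -27:
  remove root -27; move last element -18 to root → [-18, -12, -21, 48, -1]
  -18 vs smaller child -21 at index 2, swap → [-21, -12, -18, 48, -1]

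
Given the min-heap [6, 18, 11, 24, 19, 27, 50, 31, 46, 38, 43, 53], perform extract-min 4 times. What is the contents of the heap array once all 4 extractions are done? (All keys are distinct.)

[24, 31, 27, 43, 38, 53, 50, 46]

extract-min #1 returns 6:
  remove root 6; move last element 53 to root → [53, 18, 11, 24, 19, 27, 50, 31, 46, 38, 43]
  53 vs smaller child 11 at index 2, swap → [11, 18, 53, 24, 19, 27, 50, 31, 46, 38, 43]
  53 vs smaller child 27 at index 5, swap → [11, 18, 27, 24, 19, 53, 50, 31, 46, 38, 43]
extract-min #2 returns 11:
  remove root 11; move last element 43 to root → [43, 18, 27, 24, 19, 53, 50, 31, 46, 38]
  43 vs smaller child 18 at index 1, swap → [18, 43, 27, 24, 19, 53, 50, 31, 46, 38]
  43 vs smaller child 19 at index 4, swap → [18, 19, 27, 24, 43, 53, 50, 31, 46, 38]
  43 vs only child 38 at index 9, swap → [18, 19, 27, 24, 38, 53, 50, 31, 46, 43]
extract-min #3 returns 18:
  remove root 18; move last element 43 to root → [43, 19, 27, 24, 38, 53, 50, 31, 46]
  43 vs smaller child 19 at index 1, swap → [19, 43, 27, 24, 38, 53, 50, 31, 46]
  43 vs smaller child 24 at index 3, swap → [19, 24, 27, 43, 38, 53, 50, 31, 46]
  43 vs smaller child 31 at index 7, swap → [19, 24, 27, 31, 38, 53, 50, 43, 46]
extract-min #4 returns 19:
  remove root 19; move last element 46 to root → [46, 24, 27, 31, 38, 53, 50, 43]
  46 vs smaller child 24 at index 1, swap → [24, 46, 27, 31, 38, 53, 50, 43]
  46 vs smaller child 31 at index 3, swap → [24, 31, 27, 46, 38, 53, 50, 43]
  46 vs only child 43 at index 7, swap → [24, 31, 27, 43, 38, 53, 50, 46]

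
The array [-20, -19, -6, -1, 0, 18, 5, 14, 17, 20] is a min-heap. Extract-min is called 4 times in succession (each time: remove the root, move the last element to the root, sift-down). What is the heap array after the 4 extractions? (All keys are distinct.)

extract-min #1 returns -20:
  remove root -20; move last element 20 to root → [20, -19, -6, -1, 0, 18, 5, 14, 17]
  20 vs smaller child -19 at index 1, swap → [-19, 20, -6, -1, 0, 18, 5, 14, 17]
  20 vs smaller child -1 at index 3, swap → [-19, -1, -6, 20, 0, 18, 5, 14, 17]
  20 vs smaller child 14 at index 7, swap → [-19, -1, -6, 14, 0, 18, 5, 20, 17]
extract-min #2 returns -19:
  remove root -19; move last element 17 to root → [17, -1, -6, 14, 0, 18, 5, 20]
  17 vs smaller child -6 at index 2, swap → [-6, -1, 17, 14, 0, 18, 5, 20]
  17 vs smaller child 5 at index 6, swap → [-6, -1, 5, 14, 0, 18, 17, 20]
extract-min #3 returns -6:
  remove root -6; move last element 20 to root → [20, -1, 5, 14, 0, 18, 17]
  20 vs smaller child -1 at index 1, swap → [-1, 20, 5, 14, 0, 18, 17]
  20 vs smaller child 0 at index 4, swap → [-1, 0, 5, 14, 20, 18, 17]
extract-min #4 returns -1:
  remove root -1; move last element 17 to root → [17, 0, 5, 14, 20, 18]
  17 vs smaller child 0 at index 1, swap → [0, 17, 5, 14, 20, 18]
  17 vs smaller child 14 at index 3, swap → [0, 14, 5, 17, 20, 18]

[0, 14, 5, 17, 20, 18]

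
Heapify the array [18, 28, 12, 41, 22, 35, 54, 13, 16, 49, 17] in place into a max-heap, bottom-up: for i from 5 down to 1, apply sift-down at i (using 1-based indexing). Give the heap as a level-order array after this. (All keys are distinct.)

sift down from index 5:
  22 vs larger child 49 at index 10, swap → [18, 28, 12, 41, 49, 35, 54, 13, 16, 22, 17]
sift down from index 4: already satisfies heap property
sift down from index 3:
  12 vs larger child 54 at index 7, swap → [18, 28, 54, 41, 49, 35, 12, 13, 16, 22, 17]
sift down from index 2:
  28 vs larger child 49 at index 5, swap → [18, 49, 54, 41, 28, 35, 12, 13, 16, 22, 17]
sift down from index 1:
  18 vs larger child 54 at index 3, swap → [54, 49, 18, 41, 28, 35, 12, 13, 16, 22, 17]
  18 vs larger child 35 at index 6, swap → [54, 49, 35, 41, 28, 18, 12, 13, 16, 22, 17]

[54, 49, 35, 41, 28, 18, 12, 13, 16, 22, 17]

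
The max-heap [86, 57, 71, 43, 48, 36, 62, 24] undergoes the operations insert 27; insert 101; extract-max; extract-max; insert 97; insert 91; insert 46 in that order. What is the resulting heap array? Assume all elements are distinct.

[97, 91, 62, 57, 71, 36, 27, 24, 43, 48, 46]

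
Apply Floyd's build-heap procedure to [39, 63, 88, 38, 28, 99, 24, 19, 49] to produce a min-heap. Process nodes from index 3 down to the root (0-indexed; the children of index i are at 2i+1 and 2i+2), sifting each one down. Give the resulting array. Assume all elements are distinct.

sift down from index 3:
  38 vs smaller child 19 at index 7, swap → [39, 63, 88, 19, 28, 99, 24, 38, 49]
sift down from index 2:
  88 vs smaller child 24 at index 6, swap → [39, 63, 24, 19, 28, 99, 88, 38, 49]
sift down from index 1:
  63 vs smaller child 19 at index 3, swap → [39, 19, 24, 63, 28, 99, 88, 38, 49]
  63 vs smaller child 38 at index 7, swap → [39, 19, 24, 38, 28, 99, 88, 63, 49]
sift down from index 0:
  39 vs smaller child 19 at index 1, swap → [19, 39, 24, 38, 28, 99, 88, 63, 49]
  39 vs smaller child 28 at index 4, swap → [19, 28, 24, 38, 39, 99, 88, 63, 49]

[19, 28, 24, 38, 39, 99, 88, 63, 49]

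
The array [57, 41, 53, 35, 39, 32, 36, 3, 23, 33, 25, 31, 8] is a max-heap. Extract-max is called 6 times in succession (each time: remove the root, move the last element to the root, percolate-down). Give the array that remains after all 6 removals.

extract-max #1 returns 57:
  remove root 57; move last element 8 to root → [8, 41, 53, 35, 39, 32, 36, 3, 23, 33, 25, 31]
  8 vs larger child 53 at index 2, swap → [53, 41, 8, 35, 39, 32, 36, 3, 23, 33, 25, 31]
  8 vs larger child 36 at index 6, swap → [53, 41, 36, 35, 39, 32, 8, 3, 23, 33, 25, 31]
extract-max #2 returns 53:
  remove root 53; move last element 31 to root → [31, 41, 36, 35, 39, 32, 8, 3, 23, 33, 25]
  31 vs larger child 41 at index 1, swap → [41, 31, 36, 35, 39, 32, 8, 3, 23, 33, 25]
  31 vs larger child 39 at index 4, swap → [41, 39, 36, 35, 31, 32, 8, 3, 23, 33, 25]
  31 vs larger child 33 at index 9, swap → [41, 39, 36, 35, 33, 32, 8, 3, 23, 31, 25]
extract-max #3 returns 41:
  remove root 41; move last element 25 to root → [25, 39, 36, 35, 33, 32, 8, 3, 23, 31]
  25 vs larger child 39 at index 1, swap → [39, 25, 36, 35, 33, 32, 8, 3, 23, 31]
  25 vs larger child 35 at index 3, swap → [39, 35, 36, 25, 33, 32, 8, 3, 23, 31]
extract-max #4 returns 39:
  remove root 39; move last element 31 to root → [31, 35, 36, 25, 33, 32, 8, 3, 23]
  31 vs larger child 36 at index 2, swap → [36, 35, 31, 25, 33, 32, 8, 3, 23]
  31 vs larger child 32 at index 5, swap → [36, 35, 32, 25, 33, 31, 8, 3, 23]
extract-max #5 returns 36:
  remove root 36; move last element 23 to root → [23, 35, 32, 25, 33, 31, 8, 3]
  23 vs larger child 35 at index 1, swap → [35, 23, 32, 25, 33, 31, 8, 3]
  23 vs larger child 33 at index 4, swap → [35, 33, 32, 25, 23, 31, 8, 3]
extract-max #6 returns 35:
  remove root 35; move last element 3 to root → [3, 33, 32, 25, 23, 31, 8]
  3 vs larger child 33 at index 1, swap → [33, 3, 32, 25, 23, 31, 8]
  3 vs larger child 25 at index 3, swap → [33, 25, 32, 3, 23, 31, 8]

[33, 25, 32, 3, 23, 31, 8]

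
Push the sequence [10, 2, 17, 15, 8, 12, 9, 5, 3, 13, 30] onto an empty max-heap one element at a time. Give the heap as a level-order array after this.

[30, 17, 12, 5, 15, 10, 9, 2, 3, 8, 13]

Insert 10:
  append 10 at index 0 → [10] (no swap needed)
Insert 2:
  append 2 at index 1 → [10, 2] (no swap needed)
Insert 17:
  append 17 at index 2 → [10, 2, 17]
  17 > parent 10 at index 0, swap → [17, 2, 10]
Insert 15:
  append 15 at index 3 → [17, 2, 10, 15]
  15 > parent 2 at index 1, swap → [17, 15, 10, 2]
Insert 8:
  append 8 at index 4 → [17, 15, 10, 2, 8] (no swap needed)
Insert 12:
  append 12 at index 5 → [17, 15, 10, 2, 8, 12]
  12 > parent 10 at index 2, swap → [17, 15, 12, 2, 8, 10]
Insert 9:
  append 9 at index 6 → [17, 15, 12, 2, 8, 10, 9] (no swap needed)
Insert 5:
  append 5 at index 7 → [17, 15, 12, 2, 8, 10, 9, 5]
  5 > parent 2 at index 3, swap → [17, 15, 12, 5, 8, 10, 9, 2]
Insert 3:
  append 3 at index 8 → [17, 15, 12, 5, 8, 10, 9, 2, 3] (no swap needed)
Insert 13:
  append 13 at index 9 → [17, 15, 12, 5, 8, 10, 9, 2, 3, 13]
  13 > parent 8 at index 4, swap → [17, 15, 12, 5, 13, 10, 9, 2, 3, 8]
Insert 30:
  append 30 at index 10 → [17, 15, 12, 5, 13, 10, 9, 2, 3, 8, 30]
  30 > parent 13 at index 4, swap → [17, 15, 12, 5, 30, 10, 9, 2, 3, 8, 13]
  30 > parent 15 at index 1, swap → [17, 30, 12, 5, 15, 10, 9, 2, 3, 8, 13]
  30 > parent 17 at index 0, swap → [30, 17, 12, 5, 15, 10, 9, 2, 3, 8, 13]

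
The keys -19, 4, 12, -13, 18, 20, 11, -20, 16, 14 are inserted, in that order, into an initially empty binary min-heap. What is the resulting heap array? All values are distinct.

Insert -19:
  append -19 at index 0 → [-19] (no swap needed)
Insert 4:
  append 4 at index 1 → [-19, 4] (no swap needed)
Insert 12:
  append 12 at index 2 → [-19, 4, 12] (no swap needed)
Insert -13:
  append -13 at index 3 → [-19, 4, 12, -13]
  -13 < parent 4 at index 1, swap → [-19, -13, 12, 4]
Insert 18:
  append 18 at index 4 → [-19, -13, 12, 4, 18] (no swap needed)
Insert 20:
  append 20 at index 5 → [-19, -13, 12, 4, 18, 20] (no swap needed)
Insert 11:
  append 11 at index 6 → [-19, -13, 12, 4, 18, 20, 11]
  11 < parent 12 at index 2, swap → [-19, -13, 11, 4, 18, 20, 12]
Insert -20:
  append -20 at index 7 → [-19, -13, 11, 4, 18, 20, 12, -20]
  -20 < parent 4 at index 3, swap → [-19, -13, 11, -20, 18, 20, 12, 4]
  -20 < parent -13 at index 1, swap → [-19, -20, 11, -13, 18, 20, 12, 4]
  -20 < parent -19 at index 0, swap → [-20, -19, 11, -13, 18, 20, 12, 4]
Insert 16:
  append 16 at index 8 → [-20, -19, 11, -13, 18, 20, 12, 4, 16] (no swap needed)
Insert 14:
  append 14 at index 9 → [-20, -19, 11, -13, 18, 20, 12, 4, 16, 14]
  14 < parent 18 at index 4, swap → [-20, -19, 11, -13, 14, 20, 12, 4, 16, 18]

[-20, -19, 11, -13, 14, 20, 12, 4, 16, 18]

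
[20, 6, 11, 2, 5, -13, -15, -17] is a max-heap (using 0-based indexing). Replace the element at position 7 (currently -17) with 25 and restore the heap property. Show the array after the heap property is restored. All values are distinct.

[25, 20, 11, 6, 5, -13, -15, 2]

set index 7 from -17 to 25 → [20, 6, 11, 2, 5, -13, -15, 25]
25 > parent 2 at index 3, swap → [20, 6, 11, 25, 5, -13, -15, 2]
25 > parent 6 at index 1, swap → [20, 25, 11, 6, 5, -13, -15, 2]
25 > parent 20 at index 0, swap → [25, 20, 11, 6, 5, -13, -15, 2]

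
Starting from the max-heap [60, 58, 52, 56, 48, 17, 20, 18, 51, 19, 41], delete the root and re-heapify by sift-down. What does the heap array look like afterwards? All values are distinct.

remove root 60; move last element 41 to root → [41, 58, 52, 56, 48, 17, 20, 18, 51, 19]
41 vs larger child 58 at index 1, swap → [58, 41, 52, 56, 48, 17, 20, 18, 51, 19]
41 vs larger child 56 at index 3, swap → [58, 56, 52, 41, 48, 17, 20, 18, 51, 19]
41 vs larger child 51 at index 8, swap → [58, 56, 52, 51, 48, 17, 20, 18, 41, 19]

[58, 56, 52, 51, 48, 17, 20, 18, 41, 19]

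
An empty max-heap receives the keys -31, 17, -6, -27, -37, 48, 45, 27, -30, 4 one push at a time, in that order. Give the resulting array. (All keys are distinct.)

[48, 27, 45, -27, 4, -6, 17, -31, -30, -37]

Insert -31:
  append -31 at index 0 → [-31] (no swap needed)
Insert 17:
  append 17 at index 1 → [-31, 17]
  17 > parent -31 at index 0, swap → [17, -31]
Insert -6:
  append -6 at index 2 → [17, -31, -6] (no swap needed)
Insert -27:
  append -27 at index 3 → [17, -31, -6, -27]
  -27 > parent -31 at index 1, swap → [17, -27, -6, -31]
Insert -37:
  append -37 at index 4 → [17, -27, -6, -31, -37] (no swap needed)
Insert 48:
  append 48 at index 5 → [17, -27, -6, -31, -37, 48]
  48 > parent -6 at index 2, swap → [17, -27, 48, -31, -37, -6]
  48 > parent 17 at index 0, swap → [48, -27, 17, -31, -37, -6]
Insert 45:
  append 45 at index 6 → [48, -27, 17, -31, -37, -6, 45]
  45 > parent 17 at index 2, swap → [48, -27, 45, -31, -37, -6, 17]
Insert 27:
  append 27 at index 7 → [48, -27, 45, -31, -37, -6, 17, 27]
  27 > parent -31 at index 3, swap → [48, -27, 45, 27, -37, -6, 17, -31]
  27 > parent -27 at index 1, swap → [48, 27, 45, -27, -37, -6, 17, -31]
Insert -30:
  append -30 at index 8 → [48, 27, 45, -27, -37, -6, 17, -31, -30] (no swap needed)
Insert 4:
  append 4 at index 9 → [48, 27, 45, -27, -37, -6, 17, -31, -30, 4]
  4 > parent -37 at index 4, swap → [48, 27, 45, -27, 4, -6, 17, -31, -30, -37]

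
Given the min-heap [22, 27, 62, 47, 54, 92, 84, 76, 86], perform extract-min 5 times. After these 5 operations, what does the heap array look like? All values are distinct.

extract-min #1 returns 22:
  remove root 22; move last element 86 to root → [86, 27, 62, 47, 54, 92, 84, 76]
  86 vs smaller child 27 at index 1, swap → [27, 86, 62, 47, 54, 92, 84, 76]
  86 vs smaller child 47 at index 3, swap → [27, 47, 62, 86, 54, 92, 84, 76]
  86 vs only child 76 at index 7, swap → [27, 47, 62, 76, 54, 92, 84, 86]
extract-min #2 returns 27:
  remove root 27; move last element 86 to root → [86, 47, 62, 76, 54, 92, 84]
  86 vs smaller child 47 at index 1, swap → [47, 86, 62, 76, 54, 92, 84]
  86 vs smaller child 54 at index 4, swap → [47, 54, 62, 76, 86, 92, 84]
extract-min #3 returns 47:
  remove root 47; move last element 84 to root → [84, 54, 62, 76, 86, 92]
  84 vs smaller child 54 at index 1, swap → [54, 84, 62, 76, 86, 92]
  84 vs smaller child 76 at index 3, swap → [54, 76, 62, 84, 86, 92]
extract-min #4 returns 54:
  remove root 54; move last element 92 to root → [92, 76, 62, 84, 86]
  92 vs smaller child 62 at index 2, swap → [62, 76, 92, 84, 86]
extract-min #5 returns 62:
  remove root 62; move last element 86 to root → [86, 76, 92, 84]
  86 vs smaller child 76 at index 1, swap → [76, 86, 92, 84]
  86 vs only child 84 at index 3, swap → [76, 84, 92, 86]

[76, 84, 92, 86]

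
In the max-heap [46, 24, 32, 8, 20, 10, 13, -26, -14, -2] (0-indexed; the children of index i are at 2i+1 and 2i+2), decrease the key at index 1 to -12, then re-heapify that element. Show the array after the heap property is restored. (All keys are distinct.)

[46, 20, 32, 8, -2, 10, 13, -26, -14, -12]

set index 1 from 24 to -12 → [46, -12, 32, 8, 20, 10, 13, -26, -14, -2]
-12 vs larger child 20 at index 4, swap → [46, 20, 32, 8, -12, 10, 13, -26, -14, -2]
-12 vs only child -2 at index 9, swap → [46, 20, 32, 8, -2, 10, 13, -26, -14, -12]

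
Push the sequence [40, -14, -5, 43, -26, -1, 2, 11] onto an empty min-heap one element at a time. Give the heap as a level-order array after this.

Insert 40:
  append 40 at index 0 → [40] (no swap needed)
Insert -14:
  append -14 at index 1 → [40, -14]
  -14 < parent 40 at index 0, swap → [-14, 40]
Insert -5:
  append -5 at index 2 → [-14, 40, -5] (no swap needed)
Insert 43:
  append 43 at index 3 → [-14, 40, -5, 43] (no swap needed)
Insert -26:
  append -26 at index 4 → [-14, 40, -5, 43, -26]
  -26 < parent 40 at index 1, swap → [-14, -26, -5, 43, 40]
  -26 < parent -14 at index 0, swap → [-26, -14, -5, 43, 40]
Insert -1:
  append -1 at index 5 → [-26, -14, -5, 43, 40, -1] (no swap needed)
Insert 2:
  append 2 at index 6 → [-26, -14, -5, 43, 40, -1, 2] (no swap needed)
Insert 11:
  append 11 at index 7 → [-26, -14, -5, 43, 40, -1, 2, 11]
  11 < parent 43 at index 3, swap → [-26, -14, -5, 11, 40, -1, 2, 43]

[-26, -14, -5, 11, 40, -1, 2, 43]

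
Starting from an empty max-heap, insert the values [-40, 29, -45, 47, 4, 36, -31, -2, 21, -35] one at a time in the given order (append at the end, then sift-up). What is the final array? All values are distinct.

Insert -40:
  append -40 at index 0 → [-40] (no swap needed)
Insert 29:
  append 29 at index 1 → [-40, 29]
  29 > parent -40 at index 0, swap → [29, -40]
Insert -45:
  append -45 at index 2 → [29, -40, -45] (no swap needed)
Insert 47:
  append 47 at index 3 → [29, -40, -45, 47]
  47 > parent -40 at index 1, swap → [29, 47, -45, -40]
  47 > parent 29 at index 0, swap → [47, 29, -45, -40]
Insert 4:
  append 4 at index 4 → [47, 29, -45, -40, 4] (no swap needed)
Insert 36:
  append 36 at index 5 → [47, 29, -45, -40, 4, 36]
  36 > parent -45 at index 2, swap → [47, 29, 36, -40, 4, -45]
Insert -31:
  append -31 at index 6 → [47, 29, 36, -40, 4, -45, -31] (no swap needed)
Insert -2:
  append -2 at index 7 → [47, 29, 36, -40, 4, -45, -31, -2]
  -2 > parent -40 at index 3, swap → [47, 29, 36, -2, 4, -45, -31, -40]
Insert 21:
  append 21 at index 8 → [47, 29, 36, -2, 4, -45, -31, -40, 21]
  21 > parent -2 at index 3, swap → [47, 29, 36, 21, 4, -45, -31, -40, -2]
Insert -35:
  append -35 at index 9 → [47, 29, 36, 21, 4, -45, -31, -40, -2, -35] (no swap needed)

[47, 29, 36, 21, 4, -45, -31, -40, -2, -35]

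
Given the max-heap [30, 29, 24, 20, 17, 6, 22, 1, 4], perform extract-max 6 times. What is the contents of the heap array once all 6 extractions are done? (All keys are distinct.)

extract-max #1 returns 30:
  remove root 30; move last element 4 to root → [4, 29, 24, 20, 17, 6, 22, 1]
  4 vs larger child 29 at index 1, swap → [29, 4, 24, 20, 17, 6, 22, 1]
  4 vs larger child 20 at index 3, swap → [29, 20, 24, 4, 17, 6, 22, 1]
extract-max #2 returns 29:
  remove root 29; move last element 1 to root → [1, 20, 24, 4, 17, 6, 22]
  1 vs larger child 24 at index 2, swap → [24, 20, 1, 4, 17, 6, 22]
  1 vs larger child 22 at index 6, swap → [24, 20, 22, 4, 17, 6, 1]
extract-max #3 returns 24:
  remove root 24; move last element 1 to root → [1, 20, 22, 4, 17, 6]
  1 vs larger child 22 at index 2, swap → [22, 20, 1, 4, 17, 6]
  1 vs only child 6 at index 5, swap → [22, 20, 6, 4, 17, 1]
extract-max #4 returns 22:
  remove root 22; move last element 1 to root → [1, 20, 6, 4, 17]
  1 vs larger child 20 at index 1, swap → [20, 1, 6, 4, 17]
  1 vs larger child 17 at index 4, swap → [20, 17, 6, 4, 1]
extract-max #5 returns 20:
  remove root 20; move last element 1 to root → [1, 17, 6, 4]
  1 vs larger child 17 at index 1, swap → [17, 1, 6, 4]
  1 vs only child 4 at index 3, swap → [17, 4, 6, 1]
extract-max #6 returns 17:
  remove root 17; move last element 1 to root → [1, 4, 6]
  1 vs larger child 6 at index 2, swap → [6, 4, 1]

[6, 4, 1]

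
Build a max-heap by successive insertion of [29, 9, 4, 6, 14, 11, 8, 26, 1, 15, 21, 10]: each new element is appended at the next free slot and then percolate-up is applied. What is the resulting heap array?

[29, 26, 11, 14, 21, 10, 8, 6, 1, 9, 15, 4]

Insert 29:
  append 29 at index 0 → [29] (no swap needed)
Insert 9:
  append 9 at index 1 → [29, 9] (no swap needed)
Insert 4:
  append 4 at index 2 → [29, 9, 4] (no swap needed)
Insert 6:
  append 6 at index 3 → [29, 9, 4, 6] (no swap needed)
Insert 14:
  append 14 at index 4 → [29, 9, 4, 6, 14]
  14 > parent 9 at index 1, swap → [29, 14, 4, 6, 9]
Insert 11:
  append 11 at index 5 → [29, 14, 4, 6, 9, 11]
  11 > parent 4 at index 2, swap → [29, 14, 11, 6, 9, 4]
Insert 8:
  append 8 at index 6 → [29, 14, 11, 6, 9, 4, 8] (no swap needed)
Insert 26:
  append 26 at index 7 → [29, 14, 11, 6, 9, 4, 8, 26]
  26 > parent 6 at index 3, swap → [29, 14, 11, 26, 9, 4, 8, 6]
  26 > parent 14 at index 1, swap → [29, 26, 11, 14, 9, 4, 8, 6]
Insert 1:
  append 1 at index 8 → [29, 26, 11, 14, 9, 4, 8, 6, 1] (no swap needed)
Insert 15:
  append 15 at index 9 → [29, 26, 11, 14, 9, 4, 8, 6, 1, 15]
  15 > parent 9 at index 4, swap → [29, 26, 11, 14, 15, 4, 8, 6, 1, 9]
Insert 21:
  append 21 at index 10 → [29, 26, 11, 14, 15, 4, 8, 6, 1, 9, 21]
  21 > parent 15 at index 4, swap → [29, 26, 11, 14, 21, 4, 8, 6, 1, 9, 15]
Insert 10:
  append 10 at index 11 → [29, 26, 11, 14, 21, 4, 8, 6, 1, 9, 15, 10]
  10 > parent 4 at index 5, swap → [29, 26, 11, 14, 21, 10, 8, 6, 1, 9, 15, 4]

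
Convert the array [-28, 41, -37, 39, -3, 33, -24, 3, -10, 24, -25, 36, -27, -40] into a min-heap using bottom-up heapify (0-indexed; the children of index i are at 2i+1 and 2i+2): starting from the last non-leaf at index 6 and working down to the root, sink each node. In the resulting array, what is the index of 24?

9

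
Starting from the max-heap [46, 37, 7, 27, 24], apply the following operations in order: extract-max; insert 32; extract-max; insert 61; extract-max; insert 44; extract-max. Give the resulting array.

[32, 27, 7, 24]

extract-max → returns 46:
  remove root 46; move last element 24 to root → [24, 37, 7, 27]
  24 vs larger child 37 at index 1, swap → [37, 24, 7, 27]
  24 vs only child 27 at index 3, swap → [37, 27, 7, 24]
insert 32:
  append 32 at index 4 → [37, 27, 7, 24, 32]
  32 > parent 27 at index 1, swap → [37, 32, 7, 24, 27]
extract-max → returns 37:
  remove root 37; move last element 27 to root → [27, 32, 7, 24]
  27 vs larger child 32 at index 1, swap → [32, 27, 7, 24]
insert 61:
  append 61 at index 4 → [32, 27, 7, 24, 61]
  61 > parent 27 at index 1, swap → [32, 61, 7, 24, 27]
  61 > parent 32 at index 0, swap → [61, 32, 7, 24, 27]
extract-max → returns 61:
  remove root 61; move last element 27 to root → [27, 32, 7, 24]
  27 vs larger child 32 at index 1, swap → [32, 27, 7, 24]
insert 44:
  append 44 at index 4 → [32, 27, 7, 24, 44]
  44 > parent 27 at index 1, swap → [32, 44, 7, 24, 27]
  44 > parent 32 at index 0, swap → [44, 32, 7, 24, 27]
extract-max → returns 44:
  remove root 44; move last element 27 to root → [27, 32, 7, 24]
  27 vs larger child 32 at index 1, swap → [32, 27, 7, 24]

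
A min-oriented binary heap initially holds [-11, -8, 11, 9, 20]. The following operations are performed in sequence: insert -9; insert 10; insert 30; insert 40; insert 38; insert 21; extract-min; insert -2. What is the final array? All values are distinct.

[-9, -8, 10, 9, -2, 11, 21, 30, 40, 38, 20]

insert -9:
  append -9 at index 5 → [-11, -8, 11, 9, 20, -9]
  -9 < parent 11 at index 2, swap → [-11, -8, -9, 9, 20, 11]
insert 10:
  append 10 at index 6 → [-11, -8, -9, 9, 20, 11, 10] (no swap needed)
insert 30:
  append 30 at index 7 → [-11, -8, -9, 9, 20, 11, 10, 30] (no swap needed)
insert 40:
  append 40 at index 8 → [-11, -8, -9, 9, 20, 11, 10, 30, 40] (no swap needed)
insert 38:
  append 38 at index 9 → [-11, -8, -9, 9, 20, 11, 10, 30, 40, 38] (no swap needed)
insert 21:
  append 21 at index 10 → [-11, -8, -9, 9, 20, 11, 10, 30, 40, 38, 21] (no swap needed)
extract-min → returns -11:
  remove root -11; move last element 21 to root → [21, -8, -9, 9, 20, 11, 10, 30, 40, 38]
  21 vs smaller child -9 at index 2, swap → [-9, -8, 21, 9, 20, 11, 10, 30, 40, 38]
  21 vs smaller child 10 at index 6, swap → [-9, -8, 10, 9, 20, 11, 21, 30, 40, 38]
insert -2:
  append -2 at index 10 → [-9, -8, 10, 9, 20, 11, 21, 30, 40, 38, -2]
  -2 < parent 20 at index 4, swap → [-9, -8, 10, 9, -2, 11, 21, 30, 40, 38, 20]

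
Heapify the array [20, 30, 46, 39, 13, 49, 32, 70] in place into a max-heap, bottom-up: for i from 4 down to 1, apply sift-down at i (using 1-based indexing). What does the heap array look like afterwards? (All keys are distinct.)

[70, 39, 49, 30, 13, 46, 32, 20]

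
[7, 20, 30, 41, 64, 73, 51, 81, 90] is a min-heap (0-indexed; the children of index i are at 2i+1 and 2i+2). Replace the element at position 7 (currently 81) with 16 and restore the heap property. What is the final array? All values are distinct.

[7, 16, 30, 20, 64, 73, 51, 41, 90]

set index 7 from 81 to 16 → [7, 20, 30, 41, 64, 73, 51, 16, 90]
16 < parent 41 at index 3, swap → [7, 20, 30, 16, 64, 73, 51, 41, 90]
16 < parent 20 at index 1, swap → [7, 16, 30, 20, 64, 73, 51, 41, 90]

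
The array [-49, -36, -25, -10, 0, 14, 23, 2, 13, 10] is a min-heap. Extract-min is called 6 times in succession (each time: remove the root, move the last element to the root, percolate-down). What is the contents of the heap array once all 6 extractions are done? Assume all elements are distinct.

[10, 14, 13, 23]

extract-min #1 returns -49:
  remove root -49; move last element 10 to root → [10, -36, -25, -10, 0, 14, 23, 2, 13]
  10 vs smaller child -36 at index 1, swap → [-36, 10, -25, -10, 0, 14, 23, 2, 13]
  10 vs smaller child -10 at index 3, swap → [-36, -10, -25, 10, 0, 14, 23, 2, 13]
  10 vs smaller child 2 at index 7, swap → [-36, -10, -25, 2, 0, 14, 23, 10, 13]
extract-min #2 returns -36:
  remove root -36; move last element 13 to root → [13, -10, -25, 2, 0, 14, 23, 10]
  13 vs smaller child -25 at index 2, swap → [-25, -10, 13, 2, 0, 14, 23, 10]
extract-min #3 returns -25:
  remove root -25; move last element 10 to root → [10, -10, 13, 2, 0, 14, 23]
  10 vs smaller child -10 at index 1, swap → [-10, 10, 13, 2, 0, 14, 23]
  10 vs smaller child 0 at index 4, swap → [-10, 0, 13, 2, 10, 14, 23]
extract-min #4 returns -10:
  remove root -10; move last element 23 to root → [23, 0, 13, 2, 10, 14]
  23 vs smaller child 0 at index 1, swap → [0, 23, 13, 2, 10, 14]
  23 vs smaller child 2 at index 3, swap → [0, 2, 13, 23, 10, 14]
extract-min #5 returns 0:
  remove root 0; move last element 14 to root → [14, 2, 13, 23, 10]
  14 vs smaller child 2 at index 1, swap → [2, 14, 13, 23, 10]
  14 vs smaller child 10 at index 4, swap → [2, 10, 13, 23, 14]
extract-min #6 returns 2:
  remove root 2; move last element 14 to root → [14, 10, 13, 23]
  14 vs smaller child 10 at index 1, swap → [10, 14, 13, 23]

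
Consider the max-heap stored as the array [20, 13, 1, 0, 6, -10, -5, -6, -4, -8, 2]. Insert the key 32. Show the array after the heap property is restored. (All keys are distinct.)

append 32 at index 11 → [20, 13, 1, 0, 6, -10, -5, -6, -4, -8, 2, 32]
32 > parent -10 at index 5, swap → [20, 13, 1, 0, 6, 32, -5, -6, -4, -8, 2, -10]
32 > parent 1 at index 2, swap → [20, 13, 32, 0, 6, 1, -5, -6, -4, -8, 2, -10]
32 > parent 20 at index 0, swap → [32, 13, 20, 0, 6, 1, -5, -6, -4, -8, 2, -10]

[32, 13, 20, 0, 6, 1, -5, -6, -4, -8, 2, -10]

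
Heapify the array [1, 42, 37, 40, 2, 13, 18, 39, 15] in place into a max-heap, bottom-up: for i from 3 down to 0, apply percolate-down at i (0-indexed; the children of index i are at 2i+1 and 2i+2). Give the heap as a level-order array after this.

sift down from index 3: already satisfies heap property
sift down from index 2: already satisfies heap property
sift down from index 1: already satisfies heap property
sift down from index 0:
  1 vs larger child 42 at index 1, swap → [42, 1, 37, 40, 2, 13, 18, 39, 15]
  1 vs larger child 40 at index 3, swap → [42, 40, 37, 1, 2, 13, 18, 39, 15]
  1 vs larger child 39 at index 7, swap → [42, 40, 37, 39, 2, 13, 18, 1, 15]

[42, 40, 37, 39, 2, 13, 18, 1, 15]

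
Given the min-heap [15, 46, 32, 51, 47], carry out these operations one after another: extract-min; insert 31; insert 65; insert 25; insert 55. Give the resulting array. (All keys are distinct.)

[25, 32, 31, 51, 46, 65, 47, 55]

extract-min → returns 15:
  remove root 15; move last element 47 to root → [47, 46, 32, 51]
  47 vs smaller child 32 at index 2, swap → [32, 46, 47, 51]
insert 31:
  append 31 at index 4 → [32, 46, 47, 51, 31]
  31 < parent 46 at index 1, swap → [32, 31, 47, 51, 46]
  31 < parent 32 at index 0, swap → [31, 32, 47, 51, 46]
insert 65:
  append 65 at index 5 → [31, 32, 47, 51, 46, 65] (no swap needed)
insert 25:
  append 25 at index 6 → [31, 32, 47, 51, 46, 65, 25]
  25 < parent 47 at index 2, swap → [31, 32, 25, 51, 46, 65, 47]
  25 < parent 31 at index 0, swap → [25, 32, 31, 51, 46, 65, 47]
insert 55:
  append 55 at index 7 → [25, 32, 31, 51, 46, 65, 47, 55] (no swap needed)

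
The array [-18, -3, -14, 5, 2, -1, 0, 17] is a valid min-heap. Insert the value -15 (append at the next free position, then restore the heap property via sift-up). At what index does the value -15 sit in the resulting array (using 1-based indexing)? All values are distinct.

2

append -15 at index 9 → [-18, -3, -14, 5, 2, -1, 0, 17, -15]
-15 < parent 5 at index 4, swap → [-18, -3, -14, -15, 2, -1, 0, 17, 5]
-15 < parent -3 at index 2, swap → [-18, -15, -14, -3, 2, -1, 0, 17, 5]
resulting array: [-18, -15, -14, -3, 2, -1, 0, 17, 5]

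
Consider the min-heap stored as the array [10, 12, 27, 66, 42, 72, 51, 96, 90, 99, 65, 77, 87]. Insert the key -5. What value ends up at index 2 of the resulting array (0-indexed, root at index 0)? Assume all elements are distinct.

10

append -5 at index 13 → [10, 12, 27, 66, 42, 72, 51, 96, 90, 99, 65, 77, 87, -5]
-5 < parent 51 at index 6, swap → [10, 12, 27, 66, 42, 72, -5, 96, 90, 99, 65, 77, 87, 51]
-5 < parent 27 at index 2, swap → [10, 12, -5, 66, 42, 72, 27, 96, 90, 99, 65, 77, 87, 51]
-5 < parent 10 at index 0, swap → [-5, 12, 10, 66, 42, 72, 27, 96, 90, 99, 65, 77, 87, 51]
resulting array: [-5, 12, 10, 66, 42, 72, 27, 96, 90, 99, 65, 77, 87, 51]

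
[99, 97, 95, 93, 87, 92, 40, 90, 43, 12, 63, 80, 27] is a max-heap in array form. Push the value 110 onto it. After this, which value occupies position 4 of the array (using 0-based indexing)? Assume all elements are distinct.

append 110 at index 13 → [99, 97, 95, 93, 87, 92, 40, 90, 43, 12, 63, 80, 27, 110]
110 > parent 40 at index 6, swap → [99, 97, 95, 93, 87, 92, 110, 90, 43, 12, 63, 80, 27, 40]
110 > parent 95 at index 2, swap → [99, 97, 110, 93, 87, 92, 95, 90, 43, 12, 63, 80, 27, 40]
110 > parent 99 at index 0, swap → [110, 97, 99, 93, 87, 92, 95, 90, 43, 12, 63, 80, 27, 40]
resulting array: [110, 97, 99, 93, 87, 92, 95, 90, 43, 12, 63, 80, 27, 40]

87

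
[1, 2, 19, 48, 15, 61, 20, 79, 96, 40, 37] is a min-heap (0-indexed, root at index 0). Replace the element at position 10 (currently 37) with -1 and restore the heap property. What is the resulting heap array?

[-1, 1, 19, 48, 2, 61, 20, 79, 96, 40, 15]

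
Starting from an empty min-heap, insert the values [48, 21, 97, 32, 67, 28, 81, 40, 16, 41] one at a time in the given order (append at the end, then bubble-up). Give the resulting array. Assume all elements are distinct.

[16, 21, 28, 32, 41, 97, 81, 48, 40, 67]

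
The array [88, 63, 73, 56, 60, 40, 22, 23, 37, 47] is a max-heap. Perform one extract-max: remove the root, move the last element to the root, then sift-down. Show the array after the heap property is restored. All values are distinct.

[73, 63, 47, 56, 60, 40, 22, 23, 37]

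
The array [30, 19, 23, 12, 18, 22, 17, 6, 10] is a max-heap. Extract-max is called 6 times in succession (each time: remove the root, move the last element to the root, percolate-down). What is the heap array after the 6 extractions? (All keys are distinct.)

[12, 10, 6]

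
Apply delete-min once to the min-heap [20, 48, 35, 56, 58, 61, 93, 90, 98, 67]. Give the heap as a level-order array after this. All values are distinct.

[35, 48, 61, 56, 58, 67, 93, 90, 98]

remove root 20; move last element 67 to root → [67, 48, 35, 56, 58, 61, 93, 90, 98]
67 vs smaller child 35 at index 2, swap → [35, 48, 67, 56, 58, 61, 93, 90, 98]
67 vs smaller child 61 at index 5, swap → [35, 48, 61, 56, 58, 67, 93, 90, 98]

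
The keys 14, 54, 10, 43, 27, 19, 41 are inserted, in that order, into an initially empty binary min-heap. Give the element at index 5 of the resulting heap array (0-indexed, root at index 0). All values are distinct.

Insert 14:
  append 14 at index 0 → [14] (no swap needed)
Insert 54:
  append 54 at index 1 → [14, 54] (no swap needed)
Insert 10:
  append 10 at index 2 → [14, 54, 10]
  10 < parent 14 at index 0, swap → [10, 54, 14]
Insert 43:
  append 43 at index 3 → [10, 54, 14, 43]
  43 < parent 54 at index 1, swap → [10, 43, 14, 54]
Insert 27:
  append 27 at index 4 → [10, 43, 14, 54, 27]
  27 < parent 43 at index 1, swap → [10, 27, 14, 54, 43]
Insert 19:
  append 19 at index 5 → [10, 27, 14, 54, 43, 19] (no swap needed)
Insert 41:
  append 41 at index 6 → [10, 27, 14, 54, 43, 19, 41] (no swap needed)
resulting array: [10, 27, 14, 54, 43, 19, 41]

19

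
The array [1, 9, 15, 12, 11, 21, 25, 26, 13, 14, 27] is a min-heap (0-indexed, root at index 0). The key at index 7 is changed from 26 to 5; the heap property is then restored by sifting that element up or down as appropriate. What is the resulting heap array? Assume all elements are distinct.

set index 7 from 26 to 5 → [1, 9, 15, 12, 11, 21, 25, 5, 13, 14, 27]
5 < parent 12 at index 3, swap → [1, 9, 15, 5, 11, 21, 25, 12, 13, 14, 27]
5 < parent 9 at index 1, swap → [1, 5, 15, 9, 11, 21, 25, 12, 13, 14, 27]

[1, 5, 15, 9, 11, 21, 25, 12, 13, 14, 27]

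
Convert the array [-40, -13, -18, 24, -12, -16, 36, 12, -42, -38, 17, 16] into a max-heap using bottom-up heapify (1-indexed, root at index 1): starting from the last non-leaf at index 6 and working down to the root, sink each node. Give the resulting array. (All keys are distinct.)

[36, 24, 16, 12, 17, -16, -18, -13, -42, -38, -12, -40]

sift down from index 6:
  -16 vs only child 16 at index 12, swap → [-40, -13, -18, 24, -12, 16, 36, 12, -42, -38, 17, -16]
sift down from index 5:
  -12 vs larger child 17 at index 11, swap → [-40, -13, -18, 24, 17, 16, 36, 12, -42, -38, -12, -16]
sift down from index 4: already satisfies heap property
sift down from index 3:
  -18 vs larger child 36 at index 7, swap → [-40, -13, 36, 24, 17, 16, -18, 12, -42, -38, -12, -16]
sift down from index 2:
  -13 vs larger child 24 at index 4, swap → [-40, 24, 36, -13, 17, 16, -18, 12, -42, -38, -12, -16]
  -13 vs larger child 12 at index 8, swap → [-40, 24, 36, 12, 17, 16, -18, -13, -42, -38, -12, -16]
sift down from index 1:
  -40 vs larger child 36 at index 3, swap → [36, 24, -40, 12, 17, 16, -18, -13, -42, -38, -12, -16]
  -40 vs larger child 16 at index 6, swap → [36, 24, 16, 12, 17, -40, -18, -13, -42, -38, -12, -16]
  -40 vs only child -16 at index 12, swap → [36, 24, 16, 12, 17, -16, -18, -13, -42, -38, -12, -40]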